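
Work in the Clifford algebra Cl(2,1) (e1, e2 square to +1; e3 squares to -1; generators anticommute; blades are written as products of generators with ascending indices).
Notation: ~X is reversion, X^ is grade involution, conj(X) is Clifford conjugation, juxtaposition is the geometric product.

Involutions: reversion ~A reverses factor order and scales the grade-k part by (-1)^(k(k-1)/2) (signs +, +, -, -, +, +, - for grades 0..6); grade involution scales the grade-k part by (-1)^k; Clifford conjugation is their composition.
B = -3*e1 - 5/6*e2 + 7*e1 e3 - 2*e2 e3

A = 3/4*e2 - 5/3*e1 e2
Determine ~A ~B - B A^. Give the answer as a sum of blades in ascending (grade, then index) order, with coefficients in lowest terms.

first term: -5/8 - 25/18*e1 + 5*e2 + 3/2*e3 + 9/4*e1 e2 + 10/3*e1 e3 + 35/3*e2 e3 + 21/4*e1 e2 e3
second term: 5/8 - 25/18*e1 + 5*e2 - 3/2*e3 + 9/4*e1 e2 - 10/3*e1 e3 - 35/3*e2 e3 + 21/4*e1 e2 e3
Answer: -5/4 + 3*e3 + 20/3*e1 e3 + 70/3*e2 e3


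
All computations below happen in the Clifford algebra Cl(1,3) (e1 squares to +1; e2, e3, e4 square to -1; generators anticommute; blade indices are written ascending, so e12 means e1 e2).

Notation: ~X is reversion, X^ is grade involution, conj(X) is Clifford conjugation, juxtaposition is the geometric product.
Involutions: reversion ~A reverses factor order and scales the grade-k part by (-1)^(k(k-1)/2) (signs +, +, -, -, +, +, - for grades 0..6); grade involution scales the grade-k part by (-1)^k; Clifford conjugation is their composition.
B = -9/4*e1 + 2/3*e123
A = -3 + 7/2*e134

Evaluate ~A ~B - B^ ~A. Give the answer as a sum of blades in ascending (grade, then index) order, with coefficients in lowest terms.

first term: 27/4*e1 + 7/3*e24 + 63/8*e34 + 2*e123
second term: -27/4*e1 - 7/3*e24 - 63/8*e34 + 2*e123
Answer: 27/2*e1 + 14/3*e24 + 63/4*e34


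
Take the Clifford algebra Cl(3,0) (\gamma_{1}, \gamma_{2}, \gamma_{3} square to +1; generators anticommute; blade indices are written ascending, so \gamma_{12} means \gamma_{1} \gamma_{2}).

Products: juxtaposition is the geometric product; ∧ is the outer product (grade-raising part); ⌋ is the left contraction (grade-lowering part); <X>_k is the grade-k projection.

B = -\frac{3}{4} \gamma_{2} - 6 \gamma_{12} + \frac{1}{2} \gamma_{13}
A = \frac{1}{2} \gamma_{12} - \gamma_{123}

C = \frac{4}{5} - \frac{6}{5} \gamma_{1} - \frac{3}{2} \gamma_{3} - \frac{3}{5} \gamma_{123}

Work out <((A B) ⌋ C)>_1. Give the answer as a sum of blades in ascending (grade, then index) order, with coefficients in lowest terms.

step 1: 3 - \frac{3}{8} \gamma_{1} - \frac{1}{2} \gamma_{2} - 6 \gamma_{3} - \frac{3}{4} \gamma_{13} - \frac{1}{4} \gamma_{23}
step 2: \frac{237}{20} - \frac{15}{4} \gamma_{1} + \frac{9}{20} \gamma_{2} - \frac{9}{2} \gamma_{3} + \frac{18}{5} \gamma_{12} - \frac{3}{10} \gamma_{13} + \frac{9}{40} \gamma_{23} - \frac{9}{5} \gamma_{123}
step 3: -\frac{15}{4} \gamma_{1} + \frac{9}{20} \gamma_{2} - \frac{9}{2} \gamma_{3}
Answer: -\frac{15}{4} \gamma_{1} + \frac{9}{20} \gamma_{2} - \frac{9}{2} \gamma_{3}


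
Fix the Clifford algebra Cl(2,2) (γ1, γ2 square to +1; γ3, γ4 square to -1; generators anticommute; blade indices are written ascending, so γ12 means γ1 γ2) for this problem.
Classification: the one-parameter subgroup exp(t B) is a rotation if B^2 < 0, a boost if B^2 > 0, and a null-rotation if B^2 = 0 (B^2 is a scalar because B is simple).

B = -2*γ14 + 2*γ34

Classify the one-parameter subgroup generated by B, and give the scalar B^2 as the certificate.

B^2 term by term: the squares give (-2)^2*(γ14)^2 + (2)^2*(γ34)^2 = 4*(+1) + 4*(-1) = 0 (each basis 2-blade squares to minus the product of its generators' squares); cross terms between blades sharing an index anticommute and cancel. So B^2 = 0.
Answer: null-rotation, certificate B^2 = 0. Key observation: B^2 = 0 is a conjugation invariant, so its sign decides the class regardless of the surface form of B.


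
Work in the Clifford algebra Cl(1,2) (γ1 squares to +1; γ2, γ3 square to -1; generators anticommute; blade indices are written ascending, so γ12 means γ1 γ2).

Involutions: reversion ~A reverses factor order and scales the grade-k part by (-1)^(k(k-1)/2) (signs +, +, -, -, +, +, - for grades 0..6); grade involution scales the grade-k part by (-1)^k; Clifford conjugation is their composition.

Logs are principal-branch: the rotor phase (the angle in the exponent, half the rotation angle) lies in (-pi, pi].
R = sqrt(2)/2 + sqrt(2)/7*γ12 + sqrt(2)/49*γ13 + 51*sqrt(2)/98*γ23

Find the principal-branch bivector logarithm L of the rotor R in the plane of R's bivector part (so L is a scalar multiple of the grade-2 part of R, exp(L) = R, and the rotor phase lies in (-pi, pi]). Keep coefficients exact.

The scalar part of R is sqrt(2)/2, so the principal-branch rotor phase is pinned; divide the bivector part by its sine to get the unit plane — L is the phase times that plane.
Concretely: cos(phase) = sqrt(2)/2 gives phase = ±pi/4, and since phase/sin(phase) is even the sign is immaterial: L = (phase/sin(phase)) * <R>_2 = (sqrt(2)*pi/4) * <R>_2.
Answer: pi/14*γ12 + pi/98*γ13 + 51*pi/196*γ23


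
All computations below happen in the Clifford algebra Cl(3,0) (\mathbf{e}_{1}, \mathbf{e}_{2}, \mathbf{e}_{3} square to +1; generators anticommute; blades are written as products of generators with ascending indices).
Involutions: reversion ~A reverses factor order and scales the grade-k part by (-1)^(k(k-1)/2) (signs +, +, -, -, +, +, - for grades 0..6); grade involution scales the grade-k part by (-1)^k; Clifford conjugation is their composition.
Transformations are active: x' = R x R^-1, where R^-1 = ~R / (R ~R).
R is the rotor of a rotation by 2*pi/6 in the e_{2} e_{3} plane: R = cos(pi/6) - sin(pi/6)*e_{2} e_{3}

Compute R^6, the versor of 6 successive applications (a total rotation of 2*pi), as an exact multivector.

The rotor phase is half the rotation angle and phases add under composition, so 6 steps in the e_{2} e_{3} plane accumulate phase 6*(pi/6) = \pi: R^6 = cos(\pi) - sin(\pi)*e_{2} e_{3}.
cos(\pi) = -1 and sin(\pi) = 0, so R^6 = -1. The total rotation 2*pi is 1 full turn, so every vector returns to itself, yet the rotor is -1, on the OTHER sheet of the double cover (an odd number of 2*pi turns).
Answer: -1


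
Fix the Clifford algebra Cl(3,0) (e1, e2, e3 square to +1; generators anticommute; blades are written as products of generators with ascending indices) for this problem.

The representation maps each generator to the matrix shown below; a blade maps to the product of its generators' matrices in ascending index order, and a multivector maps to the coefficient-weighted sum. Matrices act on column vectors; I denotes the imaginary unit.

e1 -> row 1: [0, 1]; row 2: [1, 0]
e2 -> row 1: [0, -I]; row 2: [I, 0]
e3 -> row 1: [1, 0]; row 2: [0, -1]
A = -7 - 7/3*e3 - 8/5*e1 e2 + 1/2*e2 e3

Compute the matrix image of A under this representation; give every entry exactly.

Bivector images (products of the table entries): rho(e1 e2) = rho(e1)rho(e2) = row 1: [I, 0]; row 2: [0, -I]; rho(e2 e3) = rho(e2)rho(e3) = row 1: [0, I]; row 2: [I, 0].
M = (-7)*1 + (-7/3)*rho(e3) + (-8/5)*rho(e1 e2) + (1/2)*rho(e2 e3), summed entrywise (1 is the identity matrix):
Answer: row 1: [-28/3 - 8*I/5, I/2]; row 2: [I/2, -14/3 + 8*I/5]


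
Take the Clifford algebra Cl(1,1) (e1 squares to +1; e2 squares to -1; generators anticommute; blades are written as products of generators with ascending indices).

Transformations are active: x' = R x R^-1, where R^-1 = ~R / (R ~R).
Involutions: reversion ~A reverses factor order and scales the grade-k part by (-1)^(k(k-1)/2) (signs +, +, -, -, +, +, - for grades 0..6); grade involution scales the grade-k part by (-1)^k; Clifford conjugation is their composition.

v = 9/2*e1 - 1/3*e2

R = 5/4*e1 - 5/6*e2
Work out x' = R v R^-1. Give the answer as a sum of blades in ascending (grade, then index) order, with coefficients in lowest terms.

~R = 5/4*e1 - 5/6*e2, and R ~R = 125/144, so R^-1 = ~R / (125/144).
R v = 385/72 + 10/3*e1 e2
Answer: 109/10*e1 - 149/15*e2


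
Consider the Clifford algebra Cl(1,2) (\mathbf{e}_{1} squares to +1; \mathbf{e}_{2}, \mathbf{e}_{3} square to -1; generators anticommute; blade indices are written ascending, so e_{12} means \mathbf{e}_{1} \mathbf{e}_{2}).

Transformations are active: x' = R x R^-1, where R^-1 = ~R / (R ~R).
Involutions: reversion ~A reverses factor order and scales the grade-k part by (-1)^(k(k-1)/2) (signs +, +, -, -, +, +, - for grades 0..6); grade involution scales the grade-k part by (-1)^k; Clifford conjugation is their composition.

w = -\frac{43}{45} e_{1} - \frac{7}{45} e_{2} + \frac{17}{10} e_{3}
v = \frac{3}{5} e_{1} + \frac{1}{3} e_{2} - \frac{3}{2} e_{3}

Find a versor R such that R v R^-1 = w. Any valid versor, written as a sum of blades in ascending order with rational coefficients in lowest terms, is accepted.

Since q(v) = q(w) = -\frac{1801}{900}, the sum R = v + w = -\frac{16}{45} e_{1} + \frac{8}{45} e_{2} + \frac{1}{5} e_{3} does the job whenever invertible.
Answer: -\frac{16}{45} e_{1} + \frac{8}{45} e_{2} + \frac{1}{5} e_{3}


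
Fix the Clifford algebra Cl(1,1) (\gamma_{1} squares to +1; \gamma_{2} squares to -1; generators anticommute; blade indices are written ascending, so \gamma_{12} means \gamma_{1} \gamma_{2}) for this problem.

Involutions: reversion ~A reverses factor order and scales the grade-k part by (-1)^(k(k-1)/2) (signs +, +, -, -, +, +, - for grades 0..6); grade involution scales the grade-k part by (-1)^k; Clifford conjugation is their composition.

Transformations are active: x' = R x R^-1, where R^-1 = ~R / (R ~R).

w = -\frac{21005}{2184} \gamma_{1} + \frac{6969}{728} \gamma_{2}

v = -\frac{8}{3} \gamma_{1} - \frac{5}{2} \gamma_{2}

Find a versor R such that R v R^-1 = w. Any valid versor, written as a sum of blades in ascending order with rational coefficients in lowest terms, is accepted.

Construction: equal norms (both \frac{31}{36}) license R = v + w = -\frac{8943}{728} \gamma_{1} + \frac{5149}{728} \gamma_{2} — nothing changes along that direction, while (v - w)/2 changes sign, so v maps onto w.
Answer: -\frac{8943}{728} \gamma_{1} + \frac{5149}{728} \gamma_{2}


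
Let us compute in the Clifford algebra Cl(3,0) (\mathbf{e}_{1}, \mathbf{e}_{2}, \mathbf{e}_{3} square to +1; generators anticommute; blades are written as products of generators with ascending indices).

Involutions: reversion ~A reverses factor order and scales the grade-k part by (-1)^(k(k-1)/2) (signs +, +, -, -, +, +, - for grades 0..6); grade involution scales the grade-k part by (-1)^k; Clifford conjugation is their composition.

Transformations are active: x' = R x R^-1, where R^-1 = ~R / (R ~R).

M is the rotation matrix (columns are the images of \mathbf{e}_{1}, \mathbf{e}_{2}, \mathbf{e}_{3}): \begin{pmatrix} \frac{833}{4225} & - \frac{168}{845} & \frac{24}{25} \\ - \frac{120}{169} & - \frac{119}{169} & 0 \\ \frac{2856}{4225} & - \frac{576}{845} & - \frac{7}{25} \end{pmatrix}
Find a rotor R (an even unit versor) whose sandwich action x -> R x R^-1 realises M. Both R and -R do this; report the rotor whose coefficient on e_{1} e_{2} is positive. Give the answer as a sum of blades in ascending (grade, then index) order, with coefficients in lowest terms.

Method: write R = a + b12*e_{1} e_{2} + b13*e_{1} e_{3} + b23*e_{2} e_{3} with a^2 + b12^2 + b13^2 + b23^2 = 1 (so R^-1 = ~R). Expanding the columns R e_j ~R gives tr M = 4a^2 - 1 and, from the antisymmetric part, M21 - M12 = -4a*b12, M13 - M31 = 4a*b13, M32 - M23 = -4a*b23.
Here tr M = -\frac{133}{169}, so a^2 = (1 + tr M)/4 = \frac{9}{169} and a = ±\frac{3}{13}. Taking a = \frac{3}{13}: M21 - M12 = -\frac{432}{845}, M13 - M31 = \frac{48}{169}, M32 - M23 = -\frac{576}{845}, giving b12 = \frac{36}{65}, b13 = \frac{4}{13}, b23 = \frac{48}{65}, i.e. R = \frac{3}{13} + \frac{36}{65} e_{1} e_{2} + \frac{4}{13} e_{1} e_{3} + \frac{48}{65} e_{2} e_{3}.
Its e_{1} e_{2} coefficient is already positive.
Answer: \frac{3}{13} + \frac{36}{65} e_{1} e_{2} + \frac{4}{13} e_{1} e_{3} + \frac{48}{65} e_{2} e_{3}. Key observation: the double cover Spin(3) -> SO(3) sends R and -R to the same matrix (trace -\frac{133}{169} here), so the stated sign of the e_{1} e_{2} coefficient is what selects one sheet.


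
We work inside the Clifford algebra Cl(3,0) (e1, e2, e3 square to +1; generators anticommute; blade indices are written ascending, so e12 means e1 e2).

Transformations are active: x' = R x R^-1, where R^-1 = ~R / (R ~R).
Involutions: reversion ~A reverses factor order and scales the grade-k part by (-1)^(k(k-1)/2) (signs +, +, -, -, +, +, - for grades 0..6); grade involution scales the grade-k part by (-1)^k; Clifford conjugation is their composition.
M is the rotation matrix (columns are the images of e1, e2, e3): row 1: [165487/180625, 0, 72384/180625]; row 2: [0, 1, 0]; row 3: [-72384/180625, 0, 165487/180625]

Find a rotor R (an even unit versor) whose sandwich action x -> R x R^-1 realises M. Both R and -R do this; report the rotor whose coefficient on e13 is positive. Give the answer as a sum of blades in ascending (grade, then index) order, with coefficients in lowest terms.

Method: write R = a + b12*e12 + b13*e13 + b23*e23 with a^2 + b12^2 + b13^2 + b23^2 = 1 (so R^-1 = ~R). Expanding the columns R e_j ~R gives tr M = 4a^2 - 1 and, from the antisymmetric part, M21 - M12 = -4a*b12, M13 - M31 = 4a*b13, M32 - M23 = -4a*b23.
Here tr M = 511599/180625, so a^2 = (1 + tr M)/4 = 173056/180625 and a = ±416/425. Taking a = 416/425: M21 - M12 = 0, M13 - M31 = 144768/180625, M32 - M23 = 0, giving b12 = 0, b13 = 87/425, b23 = 0, i.e. R = 416/425 + 87/425*e13.
Its e13 coefficient is already positive.
Answer: 416/425 + 87/425*e13. Why the constraint matters: R and -R act identically through the sandwich — M has trace 511599/180625 either way — so only the sign condition on e13 picks one of the two preimages.


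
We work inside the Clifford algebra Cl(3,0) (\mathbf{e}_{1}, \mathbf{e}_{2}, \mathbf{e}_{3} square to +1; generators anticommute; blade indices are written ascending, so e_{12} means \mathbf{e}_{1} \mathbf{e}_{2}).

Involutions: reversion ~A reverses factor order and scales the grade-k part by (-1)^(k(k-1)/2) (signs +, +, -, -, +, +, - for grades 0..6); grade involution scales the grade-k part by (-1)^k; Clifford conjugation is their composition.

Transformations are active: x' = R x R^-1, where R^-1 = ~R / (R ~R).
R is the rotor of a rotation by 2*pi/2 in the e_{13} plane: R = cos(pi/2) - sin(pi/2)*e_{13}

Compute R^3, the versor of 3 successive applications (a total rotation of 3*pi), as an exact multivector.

Rotor phase runs at HALF the rotation angle; powers of one rotor simply add phase, so after 3 steps in e_{13} the phase is 3*pi/2 = \frac{3 \pi}{2} and R^3 = cos(\frac{3 \pi}{2}) - sin(\frac{3 \pi}{2})*e_{13}.
cos(\frac{3 \pi}{2}) = 0 and sin(\frac{3 \pi}{2}) = -1, so R^3 = e_{13}. The net rotation is 1*pi (after discarding 1 full turn, each of which contributes a factor -1 to the rotor); the rotor keeps the half-angle phase exactly.
Answer: e_{13}


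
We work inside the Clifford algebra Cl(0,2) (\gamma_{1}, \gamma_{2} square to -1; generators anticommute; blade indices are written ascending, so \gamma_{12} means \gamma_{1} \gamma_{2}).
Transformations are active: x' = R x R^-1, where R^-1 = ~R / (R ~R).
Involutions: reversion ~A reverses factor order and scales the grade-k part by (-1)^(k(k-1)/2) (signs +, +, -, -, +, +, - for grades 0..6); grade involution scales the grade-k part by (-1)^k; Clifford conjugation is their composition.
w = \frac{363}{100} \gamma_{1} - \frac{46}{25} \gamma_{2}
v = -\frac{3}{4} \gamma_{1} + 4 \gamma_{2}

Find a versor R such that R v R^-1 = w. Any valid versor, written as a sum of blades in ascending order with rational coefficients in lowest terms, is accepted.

Construction: equal norms (both -\frac{265}{16}) license R = v + w = \frac{72}{25} \gamma_{1} + \frac{54}{25} \gamma_{2} — nothing changes along that direction, while (v - w)/2 changes sign, so v maps onto w.
Answer: \frac{72}{25} \gamma_{1} + \frac{54}{25} \gamma_{2}


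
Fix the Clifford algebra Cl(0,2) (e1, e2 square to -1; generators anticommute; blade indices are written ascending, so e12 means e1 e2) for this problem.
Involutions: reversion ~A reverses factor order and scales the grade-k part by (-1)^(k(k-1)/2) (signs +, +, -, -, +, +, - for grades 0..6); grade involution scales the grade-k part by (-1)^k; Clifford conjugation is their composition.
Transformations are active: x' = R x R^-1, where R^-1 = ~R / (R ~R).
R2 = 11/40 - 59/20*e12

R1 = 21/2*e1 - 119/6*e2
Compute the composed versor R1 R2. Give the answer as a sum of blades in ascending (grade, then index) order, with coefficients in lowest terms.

Distribute over the terms of R1 (each basis-blade product reordered to ascending indices, repeated generators contracted through their squares):
(21/2*e1) R2 = 231/80*e1 + 1239/40*e2
(-119/6*e2) R2 = 7021/120*e1 - 1309/240*e2
Summing the partial products and collecting blades:
Answer: 2947/48*e1 + 1225/48*e2


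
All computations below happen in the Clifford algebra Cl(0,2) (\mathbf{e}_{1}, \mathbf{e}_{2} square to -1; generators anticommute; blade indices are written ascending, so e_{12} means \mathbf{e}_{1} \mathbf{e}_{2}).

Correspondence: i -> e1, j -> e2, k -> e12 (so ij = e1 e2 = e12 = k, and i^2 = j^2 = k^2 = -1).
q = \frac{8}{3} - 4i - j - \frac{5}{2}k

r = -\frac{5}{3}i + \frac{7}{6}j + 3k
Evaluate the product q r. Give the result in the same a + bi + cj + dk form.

In blades: q = \frac{8}{3} - 4 e_{1} - e_{2} - \frac{5}{2} e_{12}, r = -\frac{5}{3} e_{1} + \frac{7}{6} e_{2} + 3 e_{12}.
Distribute q over r term by term (generator squares from the signature, products reordered to ascending indices): (\frac{8}{3})*r = -\frac{40}{9} e_{1} + \frac{28}{9} e_{2} + 8 e_{12}; (-4 e_{1})*r = -\frac{20}{3} + 12 e_{2} - \frac{14}{3} e_{12}; (-e_{2})*r = \frac{7}{6} - 3 e_{1} - \frac{5}{3} e_{12}; (-\frac{5}{2} e_{12})*r = \frac{15}{2} + \frac{35}{12} e_{1} + \frac{25}{6} e_{2}.
Sum: 2 - \frac{163}{36} e_{1} + \frac{347}{18} e_{2} + \frac{5}{3} e_{12}; translating back through the correspondence:
Answer: 2 - \frac{163}{36}i + \frac{347}{18}j + \frac{5}{3}k


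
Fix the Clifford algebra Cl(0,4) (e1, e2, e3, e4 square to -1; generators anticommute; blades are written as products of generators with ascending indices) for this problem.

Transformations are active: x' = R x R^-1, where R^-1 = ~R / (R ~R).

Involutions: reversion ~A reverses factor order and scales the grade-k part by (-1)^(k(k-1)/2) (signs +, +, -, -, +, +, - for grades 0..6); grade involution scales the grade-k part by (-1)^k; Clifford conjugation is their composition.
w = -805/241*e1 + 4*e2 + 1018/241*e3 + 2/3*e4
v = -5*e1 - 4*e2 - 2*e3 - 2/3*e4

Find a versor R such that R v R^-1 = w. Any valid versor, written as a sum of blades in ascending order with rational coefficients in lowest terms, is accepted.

Since q(v) = q(w) = -409/9, the sum R = v + w = -2010/241*e1 + 536/241*e3 does the job whenever invertible.
Answer: -2010/241*e1 + 536/241*e3


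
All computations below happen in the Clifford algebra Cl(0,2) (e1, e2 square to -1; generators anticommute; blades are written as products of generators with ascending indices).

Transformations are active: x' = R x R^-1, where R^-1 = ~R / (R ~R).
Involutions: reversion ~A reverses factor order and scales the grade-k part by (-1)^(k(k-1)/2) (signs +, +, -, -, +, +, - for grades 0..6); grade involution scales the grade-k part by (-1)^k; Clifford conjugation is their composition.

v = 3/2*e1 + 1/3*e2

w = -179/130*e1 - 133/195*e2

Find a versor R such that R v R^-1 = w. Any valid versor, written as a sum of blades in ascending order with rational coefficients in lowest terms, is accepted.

Construction: equal norms (both -85/36) license R = v + w = 8/65*e1 - 68/195*e2 — nothing changes along that direction, while (v - w)/2 changes sign, so v maps onto w.
Answer: 8/65*e1 - 68/195*e2


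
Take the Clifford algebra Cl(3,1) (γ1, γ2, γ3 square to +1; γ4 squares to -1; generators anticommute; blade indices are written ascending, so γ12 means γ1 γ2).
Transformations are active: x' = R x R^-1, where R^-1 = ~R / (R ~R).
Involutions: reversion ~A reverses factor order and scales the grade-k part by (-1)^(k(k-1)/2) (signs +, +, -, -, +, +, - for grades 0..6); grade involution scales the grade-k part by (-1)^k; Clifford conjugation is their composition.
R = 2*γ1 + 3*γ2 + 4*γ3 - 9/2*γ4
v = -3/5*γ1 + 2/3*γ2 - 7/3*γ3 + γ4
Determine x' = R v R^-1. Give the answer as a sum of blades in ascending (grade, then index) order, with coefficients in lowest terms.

~R = 2*γ1 + 3*γ2 + 4*γ3 - 9/2*γ4, and R ~R = 35/4, so R^-1 = ~R / (35/4).
R v = -121/30 + 47/15*γ12 - 34/15*γ13 - 7/10*γ14 - 29/3*γ23 + 6*γ24 - 13/2*γ34
Answer: -653/525*γ1 - 1802/525*γ2 - 237/175*γ3 + 551/175*γ4


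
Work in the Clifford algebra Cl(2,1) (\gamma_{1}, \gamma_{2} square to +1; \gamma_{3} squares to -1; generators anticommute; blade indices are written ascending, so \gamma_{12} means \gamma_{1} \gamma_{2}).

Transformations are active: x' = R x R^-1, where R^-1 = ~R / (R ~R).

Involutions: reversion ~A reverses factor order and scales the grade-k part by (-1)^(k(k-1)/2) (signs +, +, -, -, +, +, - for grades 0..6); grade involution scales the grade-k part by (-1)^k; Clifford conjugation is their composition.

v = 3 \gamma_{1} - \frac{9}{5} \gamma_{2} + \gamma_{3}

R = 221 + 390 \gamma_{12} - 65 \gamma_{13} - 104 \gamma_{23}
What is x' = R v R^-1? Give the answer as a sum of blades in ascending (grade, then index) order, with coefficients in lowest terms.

~R = 221 - 390 \gamma_{12} + 65 \gamma_{13} + 104 \gamma_{23}, and R ~R = 185900, so R^-1 = ~R / (185900).
R v = 26 \gamma_{1} - \frac{7319}{5} \gamma_{2} + \frac{1144}{5} \gamma_{3} - 39 \gamma_{123}
Answer: -\frac{164}{55} \gamma_{1} - \frac{2273}{1375} \gamma_{2} - \frac{852}{1375} \gamma_{3}


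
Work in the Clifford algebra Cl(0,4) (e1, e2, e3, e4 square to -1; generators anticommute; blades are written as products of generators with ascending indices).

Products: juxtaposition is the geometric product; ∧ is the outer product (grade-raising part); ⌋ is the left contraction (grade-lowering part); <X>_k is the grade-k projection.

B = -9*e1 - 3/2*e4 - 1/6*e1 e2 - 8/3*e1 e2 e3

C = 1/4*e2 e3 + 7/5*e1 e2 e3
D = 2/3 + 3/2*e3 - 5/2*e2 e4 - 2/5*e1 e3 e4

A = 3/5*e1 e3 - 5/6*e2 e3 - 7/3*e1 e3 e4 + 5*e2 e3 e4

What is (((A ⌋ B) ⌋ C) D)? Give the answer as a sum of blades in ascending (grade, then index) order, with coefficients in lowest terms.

step 1: -20/9*e1 - 8/5*e2
step 2: 2/5*e3 - 56/25*e1 e3 + 28/9*e2 e3
step 3: -3/5 + 84/25*e1 - 14/3*e2 + 4/15*e3 - 112/125*e4 - 112/75*e1 e3 - 4/25*e1 e4 + 56/27*e2 e3 - 70/9*e3 e4 + 56/45*e1 e2 e4 + e2 e3 e4 - 28/5*e1 e2 e3 e4
Answer: -3/5 + 84/25*e1 - 14/3*e2 + 4/15*e3 - 112/125*e4 - 112/75*e1 e3 - 4/25*e1 e4 + 56/27*e2 e3 - 70/9*e3 e4 + 56/45*e1 e2 e4 + e2 e3 e4 - 28/5*e1 e2 e3 e4


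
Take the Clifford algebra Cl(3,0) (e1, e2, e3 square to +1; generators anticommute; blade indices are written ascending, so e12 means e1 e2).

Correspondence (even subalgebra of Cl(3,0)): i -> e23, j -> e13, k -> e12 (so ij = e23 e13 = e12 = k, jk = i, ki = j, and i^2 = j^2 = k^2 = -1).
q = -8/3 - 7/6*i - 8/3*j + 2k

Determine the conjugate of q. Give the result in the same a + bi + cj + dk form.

In blades: q = -8/3 + 2*e12 - 8/3*e13 - 7/6*e23.
Quaternion conjugation is reversion on the even subalgebra: the scalar is fixed and every grade-2 blade flips sign, giving -8/3 - 2*e12 + 8/3*e13 + 7/6*e23; translating back:
Answer: -8/3 + 7/6*i + 8/3*j - 2k


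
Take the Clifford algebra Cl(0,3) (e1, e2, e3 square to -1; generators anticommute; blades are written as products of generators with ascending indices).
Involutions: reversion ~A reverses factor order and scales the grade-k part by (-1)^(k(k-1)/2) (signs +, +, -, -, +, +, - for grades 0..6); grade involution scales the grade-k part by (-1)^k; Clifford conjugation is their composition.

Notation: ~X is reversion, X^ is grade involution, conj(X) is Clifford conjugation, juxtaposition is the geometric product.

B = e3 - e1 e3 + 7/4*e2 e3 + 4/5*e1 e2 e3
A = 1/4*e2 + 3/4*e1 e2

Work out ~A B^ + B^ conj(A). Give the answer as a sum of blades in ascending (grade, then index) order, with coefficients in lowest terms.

first term: -83/80*e3 + 89/80*e1 e3 + 1/2*e2 e3 + e1 e2 e3
second term: -83/80*e3 - 89/80*e1 e3 - e2 e3 + 1/2*e1 e2 e3
Answer: -83/40*e3 - 1/2*e2 e3 + 3/2*e1 e2 e3


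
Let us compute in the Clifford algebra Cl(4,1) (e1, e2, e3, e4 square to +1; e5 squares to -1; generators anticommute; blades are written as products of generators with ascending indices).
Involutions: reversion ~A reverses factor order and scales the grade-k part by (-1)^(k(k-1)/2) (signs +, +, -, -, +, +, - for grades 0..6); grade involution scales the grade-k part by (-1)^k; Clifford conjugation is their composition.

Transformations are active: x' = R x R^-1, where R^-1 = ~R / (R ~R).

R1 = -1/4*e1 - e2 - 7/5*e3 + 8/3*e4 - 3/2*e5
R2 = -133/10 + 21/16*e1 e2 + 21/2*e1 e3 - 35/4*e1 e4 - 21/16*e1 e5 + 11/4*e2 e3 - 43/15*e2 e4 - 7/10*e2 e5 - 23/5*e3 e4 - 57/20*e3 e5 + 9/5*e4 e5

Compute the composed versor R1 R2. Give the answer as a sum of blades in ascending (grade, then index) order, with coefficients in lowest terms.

Distribute over the terms of R1 (each basis-blade product reordered to ascending indices, repeated generators contracted through their squares):
(-1/4*e1) R2 = 133/40*e1 - 21/64*e2 - 21/8*e3 + 35/16*e4 + 21/64*e5 - 11/16*e1 e2 e3 + 43/60*e1 e2 e4 + 7/40*e1 e2 e5 + 23/20*e1 e3 e4 + 57/80*e1 e3 e5 - 9/20*e1 e4 e5
(-e2) R2 = 21/16*e1 + 133/10*e2 - 11/4*e3 + 43/15*e4 + 7/10*e5 + 21/2*e1 e2 e3 - 35/4*e1 e2 e4 - 21/16*e1 e2 e5 + 23/5*e2 e3 e4 + 57/20*e2 e3 e5 - 9/5*e2 e4 e5
(-7/5*e3) R2 = 147/10*e1 + 77/20*e2 + 931/50*e3 + 161/25*e4 + 399/100*e5 - 147/80*e1 e2 e3 - 49/4*e1 e3 e4 - 147/80*e1 e3 e5 - 301/75*e2 e3 e4 - 49/50*e2 e3 e5 - 63/25*e3 e4 e5
(8/3*e4) R2 = 70/3*e1 + 344/45*e2 + 184/15*e3 - 532/15*e4 + 24/5*e5 + 7/2*e1 e2 e4 + 28*e1 e3 e4 + 7/2*e1 e4 e5 + 22/3*e2 e3 e4 + 28/15*e2 e4 e5 + 38/5*e3 e4 e5
(-3/2*e5) R2 = 63/32*e1 + 21/20*e2 + 171/40*e3 - 27/10*e4 + 399/20*e5 - 63/32*e1 e2 e5 - 63/4*e1 e3 e5 + 105/8*e1 e4 e5 - 33/8*e2 e3 e5 + 43/10*e2 e4 e5 + 69/10*e3 e4 e5
Summing the partial products and collecting blades:
Answer: 21427/480*e1 + 73487/2880*e2 + 2234/75*e3 - 10669/400*e4 + 47629/1600*e5 + 319/40*e1 e2 e3 - 68/15*e1 e2 e4 - 497/160*e1 e2 e5 + 169/10*e1 e3 e4 - 135/8*e1 e3 e5 + 647/40*e1 e4 e5 + 198/25*e2 e3 e4 - 451/200*e2 e3 e5 + 131/30*e2 e4 e5 + 599/50*e3 e4 e5


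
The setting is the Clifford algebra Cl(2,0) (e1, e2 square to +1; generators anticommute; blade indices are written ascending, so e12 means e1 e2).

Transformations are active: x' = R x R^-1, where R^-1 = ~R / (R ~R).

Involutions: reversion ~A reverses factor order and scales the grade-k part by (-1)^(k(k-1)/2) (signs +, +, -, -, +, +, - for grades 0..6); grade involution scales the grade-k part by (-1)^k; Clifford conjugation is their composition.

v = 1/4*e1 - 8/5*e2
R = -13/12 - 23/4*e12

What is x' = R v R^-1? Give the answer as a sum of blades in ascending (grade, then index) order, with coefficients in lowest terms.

~R = -13/12 + 23/4*e12, and R ~R = 2465/72, so R^-1 = ~R / (2465/72).
R v = 2143/240*e1 + 761/240*e2
Answer: -10046/12325*e1 + 68987/49300*e2


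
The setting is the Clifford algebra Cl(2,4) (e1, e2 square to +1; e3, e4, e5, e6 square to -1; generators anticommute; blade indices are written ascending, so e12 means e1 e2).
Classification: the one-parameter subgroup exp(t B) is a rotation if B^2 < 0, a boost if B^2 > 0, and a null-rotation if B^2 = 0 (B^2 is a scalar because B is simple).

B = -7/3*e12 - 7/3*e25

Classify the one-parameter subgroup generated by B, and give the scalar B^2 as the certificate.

B^2 term by term: the squares give (-7/3)^2*(e12)^2 + (-7/3)^2*(e25)^2 = 49/9*(-1) + 49/9*(+1) = 0 (each basis 2-blade squares to minus the product of its generators' squares); cross terms between blades sharing an index anticommute and cancel. So B^2 = 0.
Answer: null-rotation, certificate B^2 = 0. The scalar 0 is the complete invariant here: its sign names the subgroup type.


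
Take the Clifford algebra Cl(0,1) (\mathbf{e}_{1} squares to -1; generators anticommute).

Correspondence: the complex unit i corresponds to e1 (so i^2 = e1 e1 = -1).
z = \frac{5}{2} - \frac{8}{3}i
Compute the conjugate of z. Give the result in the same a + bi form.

In blades: z = \frac{5}{2} - \frac{8}{3} e_{1}.
Conjugation here is Clifford conjugation: the scalar is fixed and the grade-1 and grade-2 blades all flip sign, giving \frac{5}{2} + \frac{8}{3} e_{1}; translating back:
Answer: \frac{5}{2} + \frac{8}{3}i


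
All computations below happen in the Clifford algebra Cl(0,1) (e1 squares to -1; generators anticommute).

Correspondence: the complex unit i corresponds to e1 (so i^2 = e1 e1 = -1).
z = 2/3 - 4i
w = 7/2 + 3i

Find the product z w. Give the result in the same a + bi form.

In blades: z = 2/3 - 4*e1, w = 7/2 + 3*e1.
Distribute z over w term by term (generator squares from the signature, products reordered to ascending indices): (2/3)*w = 7/3 + 2*e1; (-4*e1)*w = 12 - 14*e1.
Sum: 43/3 - 12*e1; translating back through the correspondence:
Answer: 43/3 - 12i


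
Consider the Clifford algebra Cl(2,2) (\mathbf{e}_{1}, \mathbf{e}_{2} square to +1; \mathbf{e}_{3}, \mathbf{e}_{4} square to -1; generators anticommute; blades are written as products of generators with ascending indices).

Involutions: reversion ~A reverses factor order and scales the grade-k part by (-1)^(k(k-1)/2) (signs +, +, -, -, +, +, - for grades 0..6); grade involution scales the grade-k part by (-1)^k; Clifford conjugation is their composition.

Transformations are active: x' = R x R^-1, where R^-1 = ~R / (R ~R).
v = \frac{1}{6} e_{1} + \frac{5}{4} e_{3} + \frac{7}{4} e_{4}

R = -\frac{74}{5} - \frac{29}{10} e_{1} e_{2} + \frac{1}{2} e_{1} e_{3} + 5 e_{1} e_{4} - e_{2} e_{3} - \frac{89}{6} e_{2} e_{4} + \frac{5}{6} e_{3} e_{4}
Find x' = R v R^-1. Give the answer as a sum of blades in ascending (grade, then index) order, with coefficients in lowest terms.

~R = -\frac{74}{5} + \frac{29}{10} e_{1} e_{2} - \frac{1}{2} e_{1} e_{3} - 5 e_{1} e_{4} + e_{2} e_{3} + \frac{89}{6} e_{2} e_{4} - \frac{5}{6} e_{3} e_{4}, and R ~R = -\frac{272}{15}, so R^-1 = ~R / (-\frac{272}{15}).
R v = -\frac{1421}{120} e_{1} + \frac{3323}{120} e_{2} - \frac{481}{24} e_{3} - \frac{3083}{120} e_{4} - \frac{91}{24} e_{1} e_{2} e_{3} - \frac{2717}{360} e_{1} e_{2} e_{4} - \frac{377}{72} e_{1} e_{3} e_{4} + \frac{403}{24} e_{2} e_{3} e_{4}
Answer: -\frac{12749}{2040} e_{1} + \frac{48991}{1020} e_{2} - \frac{983}{204} e_{3} - \frac{6561}{136} e_{4}


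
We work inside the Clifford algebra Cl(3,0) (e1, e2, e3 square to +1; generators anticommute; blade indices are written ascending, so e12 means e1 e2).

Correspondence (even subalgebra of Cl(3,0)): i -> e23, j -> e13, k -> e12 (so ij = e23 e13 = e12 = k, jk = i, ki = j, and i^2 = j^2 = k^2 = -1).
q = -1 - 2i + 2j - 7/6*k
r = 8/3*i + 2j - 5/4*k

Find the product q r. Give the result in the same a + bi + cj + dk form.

In blades: q = -1 - 7/6*e12 + 2*e13 - 2*e23, r = -5/4*e12 + 2*e13 + 8/3*e23.
Distribute q over r term by term (generator squares from the signature, products reordered to ascending indices): (-1)*r = 5/4*e12 - 2*e13 - 8/3*e23; (-7/6*e12)*r = -35/24 - 28/9*e13 + 7/3*e23; (2*e13)*r = -4 - 16/3*e12 - 5/2*e23; (-2*e23)*r = 16/3 - 4*e12 - 5/2*e13.
Sum: -1/8 - 97/12*e12 - 137/18*e13 - 17/6*e23; translating back through the correspondence:
Answer: -1/8 - 17/6*i - 137/18*j - 97/12*k


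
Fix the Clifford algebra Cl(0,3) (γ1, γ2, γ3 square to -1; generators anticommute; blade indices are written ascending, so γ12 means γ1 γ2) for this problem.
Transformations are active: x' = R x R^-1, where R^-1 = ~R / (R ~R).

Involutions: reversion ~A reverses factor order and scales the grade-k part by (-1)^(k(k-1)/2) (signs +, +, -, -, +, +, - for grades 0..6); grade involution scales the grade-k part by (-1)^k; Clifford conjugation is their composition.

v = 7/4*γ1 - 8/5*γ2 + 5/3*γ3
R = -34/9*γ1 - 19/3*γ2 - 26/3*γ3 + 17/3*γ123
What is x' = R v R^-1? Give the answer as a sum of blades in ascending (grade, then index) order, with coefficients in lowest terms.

~R = -34/9*γ1 - 19/3*γ2 - 26/3*γ3 - 17/3*γ123, and R ~R = -13090/81, so R^-1 = ~R / (-13090/81).
R v = 983/90 + 461/60*γ12 - 53/270*γ13 - 6181/180*γ23
Answer: 90/77*γ1 + 3197/1309*γ2 - 81211/78540*γ3


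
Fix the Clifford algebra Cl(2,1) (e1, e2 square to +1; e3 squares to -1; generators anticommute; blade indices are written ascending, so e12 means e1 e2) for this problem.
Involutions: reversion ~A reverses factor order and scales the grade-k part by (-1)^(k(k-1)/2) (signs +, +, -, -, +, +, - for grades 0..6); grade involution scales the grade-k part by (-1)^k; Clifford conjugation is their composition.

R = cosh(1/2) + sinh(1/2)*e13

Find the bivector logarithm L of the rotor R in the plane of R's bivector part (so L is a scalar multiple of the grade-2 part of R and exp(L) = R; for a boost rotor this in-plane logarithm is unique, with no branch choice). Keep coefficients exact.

The scalar part of R is cosh(1/2), which fixes the rapidity magnitude through cosh (cosh is even, so it cannot fix the sign — the bivector part carries that); dividing the bivector part by sinh of the rapidity gives the plane, and L = rapidity * plane, where the joint sign ambiguity of (rapidity, plane) cancels in the product.
Concretely: cosh(rapidity) = cosh(1/2) gives rapidity = ±1/2, and since rapidity/sinh(rapidity) is even the sign is immaterial: L = (rapidity/sinh(rapidity)) * <R>_2 = (1/(2*sinh(1/2))) * <R>_2.
Answer: 1/2*e13


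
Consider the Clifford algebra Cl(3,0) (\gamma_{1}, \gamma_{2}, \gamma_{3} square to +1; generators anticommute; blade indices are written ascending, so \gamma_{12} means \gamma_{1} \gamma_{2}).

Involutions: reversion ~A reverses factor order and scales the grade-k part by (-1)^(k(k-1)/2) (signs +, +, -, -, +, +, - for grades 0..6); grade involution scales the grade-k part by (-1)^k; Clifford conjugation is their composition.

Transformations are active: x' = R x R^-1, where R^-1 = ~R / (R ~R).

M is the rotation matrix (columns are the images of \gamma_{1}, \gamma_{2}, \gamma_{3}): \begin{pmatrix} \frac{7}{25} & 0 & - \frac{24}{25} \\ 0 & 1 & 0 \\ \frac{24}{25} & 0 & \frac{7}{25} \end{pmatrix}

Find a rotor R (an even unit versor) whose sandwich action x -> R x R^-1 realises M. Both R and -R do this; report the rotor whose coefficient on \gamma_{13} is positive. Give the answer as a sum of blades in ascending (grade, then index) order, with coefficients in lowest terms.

Method: write R = a + b12*\gamma_{12} + b13*\gamma_{13} + b23*\gamma_{23} with a^2 + b12^2 + b13^2 + b23^2 = 1 (so R^-1 = ~R). Expanding the columns R e_j ~R gives tr M = 4a^2 - 1 and, from the antisymmetric part, M21 - M12 = -4a*b12, M13 - M31 = 4a*b13, M32 - M23 = -4a*b23.
Here tr M = \frac{39}{25}, so a^2 = (1 + tr M)/4 = \frac{16}{25} and a = ±\frac{4}{5}. Taking a = \frac{4}{5}: M21 - M12 = 0, M13 - M31 = -\frac{48}{25}, M32 - M23 = 0, giving b12 = 0, b13 = -\frac{3}{5}, b23 = 0, i.e. R = \frac{4}{5} - \frac{3}{5} \gamma_{13}.
Its \gamma_{13} coefficient is negative, so report the other preimage -R.
Answer: -\frac{4}{5} + \frac{3}{5} \gamma_{13}. Note: both R and -R realise this M (trace \frac{39}{25}); the covering map identifies them, and the \gamma_{13}-coefficient sign is the tie-breaker.


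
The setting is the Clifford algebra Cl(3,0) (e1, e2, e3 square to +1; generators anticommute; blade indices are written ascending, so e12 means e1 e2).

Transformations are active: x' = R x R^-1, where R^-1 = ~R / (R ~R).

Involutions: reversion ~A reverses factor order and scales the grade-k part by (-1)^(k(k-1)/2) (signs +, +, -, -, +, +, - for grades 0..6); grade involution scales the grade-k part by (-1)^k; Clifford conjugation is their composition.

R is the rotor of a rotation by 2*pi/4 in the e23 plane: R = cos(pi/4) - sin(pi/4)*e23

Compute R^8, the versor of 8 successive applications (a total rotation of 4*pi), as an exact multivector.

The rotor phase is half the rotation angle and phases add under composition, so 8 steps in the e23 plane accumulate phase 8*(pi/4) = 2*pi: R^8 = cos(2*pi) - sin(2*pi)*e23.
cos(2*pi) = 1 and sin(2*pi) = 0, so R^8 = 1. The total rotation 4*pi is 2 full turns, so every vector returns to itself, yet the rotor is +1, back on the identity sheet (an even number of 2*pi turns).
Answer: 1


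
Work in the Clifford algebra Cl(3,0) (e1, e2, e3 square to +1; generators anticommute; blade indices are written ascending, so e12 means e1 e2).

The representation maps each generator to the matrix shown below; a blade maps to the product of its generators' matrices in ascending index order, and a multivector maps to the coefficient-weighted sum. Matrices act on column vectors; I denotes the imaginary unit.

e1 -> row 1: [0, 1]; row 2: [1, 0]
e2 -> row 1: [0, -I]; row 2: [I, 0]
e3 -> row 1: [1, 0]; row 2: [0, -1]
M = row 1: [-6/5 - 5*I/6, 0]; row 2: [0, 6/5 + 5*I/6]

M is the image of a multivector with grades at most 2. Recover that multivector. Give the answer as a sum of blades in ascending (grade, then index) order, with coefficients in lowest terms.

Method: 1, rho(e1), rho(e2), rho(e3) form a trace-orthogonal basis of the 2x2 complex matrices (tr(X Y) = 2 if X = Y, else 0), so M = m0*1 + m1*rho(e1) + m2*rho(e2) + m3*rho(e3) with m0 = tr(M)/2 = 0, m1 = tr(M rho(e1))/2 = 0, m2 = tr(M rho(e2))/2 = 0, m3 = tr(M rho(e3))/2 = -6/5 - 5*I/6.
Multiplying table entries, the bivector images are rho(e12) = I*rho(e3), rho(e13) = -I*rho(e2), rho(e23) = I*rho(e1); with real blade coefficients the real parts of m0..m3 are the coefficients of 1, e1, e2, e3 and the imaginary parts give the bivectors (e23: Im m1, e13: -Im m2, e12: Im m3).
Answer: -6/5*e3 - 5/6*e12


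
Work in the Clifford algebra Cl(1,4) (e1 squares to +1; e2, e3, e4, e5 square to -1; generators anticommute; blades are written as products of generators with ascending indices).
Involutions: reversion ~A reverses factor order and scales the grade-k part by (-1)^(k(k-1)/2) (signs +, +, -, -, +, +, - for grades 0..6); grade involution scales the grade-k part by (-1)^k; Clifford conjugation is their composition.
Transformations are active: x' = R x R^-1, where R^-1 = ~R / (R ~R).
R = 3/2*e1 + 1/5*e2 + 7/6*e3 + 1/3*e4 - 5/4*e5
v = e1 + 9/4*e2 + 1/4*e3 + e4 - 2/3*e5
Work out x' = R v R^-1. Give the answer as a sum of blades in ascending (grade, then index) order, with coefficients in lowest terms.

~R = 3/2*e1 + 1/5*e2 + 7/6*e3 + 1/3*e4 - 5/4*e5, and R ~R = -2969/3600, so R^-1 = ~R / (-2969/3600).
R v = -49/120 + 127/40*e1 e2 - 19/24*e1 e3 + 7/6*e1 e4 + 1/4*e1 e5 - 103/40*e2 e3 - 11/20*e2 e4 + 643/240*e2 e5 + 13/12*e3 e4 - 67/144*e3 e5 + 37/36*e4 e5
Answer: 1441/2969*e1 - 24369/11876*e2 + 10751/11876*e3 - 1989/2969*e4 - 5087/8907*e5


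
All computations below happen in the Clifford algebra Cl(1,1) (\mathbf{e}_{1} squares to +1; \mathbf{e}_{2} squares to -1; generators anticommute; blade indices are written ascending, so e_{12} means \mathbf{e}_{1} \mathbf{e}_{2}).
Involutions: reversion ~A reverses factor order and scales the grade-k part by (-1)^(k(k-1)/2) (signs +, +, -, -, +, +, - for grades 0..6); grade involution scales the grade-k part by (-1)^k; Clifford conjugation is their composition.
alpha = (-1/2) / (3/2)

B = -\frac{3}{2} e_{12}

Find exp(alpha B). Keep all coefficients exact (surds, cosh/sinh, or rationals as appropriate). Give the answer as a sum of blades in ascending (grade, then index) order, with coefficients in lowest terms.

B^2 = (-\frac{3}{2})^2*(e_{12})^2 = \frac{9}{4}*(+1) = \frac{9}{4} (a basis 2-blade squares to minus the product of its generators' squares).
B^2 = \frac{9}{4} — the series telescopes hyperbolically here: l = \frac{3}{2}, alpha*l = - \frac{1}{2}, so exp(alpha B) = cosh(- \frac{1}{2}) + (sinh(- \frac{1}{2})/(\frac{3}{2}))*B = \cosh{\left(\frac{1}{2} \right)} + (- \frac{2 \sinh{\left(\frac{1}{2} \right)}}{3})*B.
Answer: \cosh{\left(\frac{1}{2} \right)} + \sinh{\left(\frac{1}{2} \right)} e_{12}
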